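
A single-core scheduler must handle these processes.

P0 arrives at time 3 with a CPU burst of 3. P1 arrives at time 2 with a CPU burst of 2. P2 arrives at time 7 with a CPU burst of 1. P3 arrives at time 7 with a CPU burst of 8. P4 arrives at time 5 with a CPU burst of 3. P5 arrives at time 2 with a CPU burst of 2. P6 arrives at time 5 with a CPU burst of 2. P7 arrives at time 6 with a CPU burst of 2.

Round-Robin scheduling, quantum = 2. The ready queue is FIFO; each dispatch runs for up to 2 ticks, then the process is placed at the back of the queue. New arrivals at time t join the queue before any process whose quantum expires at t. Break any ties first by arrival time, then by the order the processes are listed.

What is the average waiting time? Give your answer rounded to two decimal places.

6.63

Timeline: | idle 0-2 | P1 2-4 | P5 4-6 | P0 6-8 | P4 8-10 | P6 10-12 | P7 12-14 | P2 14-15 | P3 15-17 | P0 17-18 | P4 18-19 | P3 19-25 |
Completion: P0=18  P1=4  P2=15  P3=25  P4=19  P5=6  P6=12  P7=14
Turnaround (C−A): P0=15  P1=2  P2=8  P3=18  P4=14  P5=4  P6=7  P7=8
Waiting times: P0=12, P1=0, P2=7, P3=10, P4=11, P5=2, P6=5, P7=6
Average waiting = (12+0+7+10+11+2+5+6) / 8 = 53/8 = 6.63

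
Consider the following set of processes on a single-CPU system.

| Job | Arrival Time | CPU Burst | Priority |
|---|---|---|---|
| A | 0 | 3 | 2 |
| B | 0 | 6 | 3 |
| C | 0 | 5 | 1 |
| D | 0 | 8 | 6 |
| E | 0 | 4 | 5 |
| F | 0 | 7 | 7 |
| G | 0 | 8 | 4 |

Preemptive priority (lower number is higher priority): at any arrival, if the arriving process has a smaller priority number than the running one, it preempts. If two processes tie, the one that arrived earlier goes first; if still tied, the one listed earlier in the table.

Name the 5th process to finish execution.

E

Timeline: | C 0-5 | A 5-8 | B 8-14 | G 14-22 | E 22-26 | D 26-34 | F 34-41 |
Completion: A=8  B=14  C=5  D=34  E=26  F=41  G=22
Turnaround (C−A): A=8  B=14  C=5  D=34  E=26  F=41  G=22
Finish order: C → A → B → G → E → D → F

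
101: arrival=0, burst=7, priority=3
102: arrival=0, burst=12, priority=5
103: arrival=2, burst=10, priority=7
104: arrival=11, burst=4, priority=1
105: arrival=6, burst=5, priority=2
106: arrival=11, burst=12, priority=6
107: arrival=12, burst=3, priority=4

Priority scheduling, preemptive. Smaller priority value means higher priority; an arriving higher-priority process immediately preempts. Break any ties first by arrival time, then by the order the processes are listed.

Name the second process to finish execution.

104

Gantt: | 101 0-6 | 105 6-11 | 104 11-15 | 101 15-16 | 107 16-19 | 102 19-31 | 106 31-43 | 103 43-53 |
Completion: 101=16  102=31  103=53  104=15  105=11  106=43  107=19
Finish order: 105 → 104 → 101 → 107 → 102 → 106 → 103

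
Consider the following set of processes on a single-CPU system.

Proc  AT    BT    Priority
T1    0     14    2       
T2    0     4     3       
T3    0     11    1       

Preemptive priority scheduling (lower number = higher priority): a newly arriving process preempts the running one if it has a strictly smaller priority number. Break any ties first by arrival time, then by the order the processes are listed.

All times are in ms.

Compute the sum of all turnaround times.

Gantt: | T3 0-11 | T1 11-25 | T2 25-29 |
Completion: T1=25  T2=29  T3=11
Turnaround (C−A): T1=25  T2=29  T3=11
Turnaround = completion − arrival: T1=25, T2=29, T3=11
Total turnaround = 25 + 29 + 11 = 65

65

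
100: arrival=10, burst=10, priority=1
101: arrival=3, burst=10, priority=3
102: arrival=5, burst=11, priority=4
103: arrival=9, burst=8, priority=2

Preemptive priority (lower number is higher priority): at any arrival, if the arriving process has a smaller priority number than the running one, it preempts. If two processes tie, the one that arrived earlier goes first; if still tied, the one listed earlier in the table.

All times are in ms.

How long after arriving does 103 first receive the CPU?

0

Timeline: | idle 0-3 | 101 3-9 | 103 9-10 | 100 10-20 | 103 20-27 | 101 27-31 | 102 31-42 |
Completion: 100=20  101=31  102=42  103=27
Turnaround (C−A): 100=10  101=28  102=37  103=18
Response(103) = first start − arrival = 9 − 9 = 0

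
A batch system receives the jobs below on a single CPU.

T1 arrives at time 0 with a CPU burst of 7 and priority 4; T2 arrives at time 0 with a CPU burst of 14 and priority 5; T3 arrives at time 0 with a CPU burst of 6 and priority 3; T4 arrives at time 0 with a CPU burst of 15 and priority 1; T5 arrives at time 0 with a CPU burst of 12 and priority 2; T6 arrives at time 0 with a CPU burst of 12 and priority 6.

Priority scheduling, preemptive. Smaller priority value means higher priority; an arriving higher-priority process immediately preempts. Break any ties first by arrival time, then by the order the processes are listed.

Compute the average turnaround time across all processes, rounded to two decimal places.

Timeline: | T4 0-15 | T5 15-27 | T3 27-33 | T1 33-40 | T2 40-54 | T6 54-66 |
Completion: T1=40  T2=54  T3=33  T4=15  T5=27  T6=66
Turnaround (C−A): T1=40  T2=54  T3=33  T4=15  T5=27  T6=66
Turnaround times: T1=40, T2=54, T3=33, T4=15, T5=27, T6=66
Average turnaround = (40+54+33+15+27+66) / 6 = 235/6 = 39.17

39.17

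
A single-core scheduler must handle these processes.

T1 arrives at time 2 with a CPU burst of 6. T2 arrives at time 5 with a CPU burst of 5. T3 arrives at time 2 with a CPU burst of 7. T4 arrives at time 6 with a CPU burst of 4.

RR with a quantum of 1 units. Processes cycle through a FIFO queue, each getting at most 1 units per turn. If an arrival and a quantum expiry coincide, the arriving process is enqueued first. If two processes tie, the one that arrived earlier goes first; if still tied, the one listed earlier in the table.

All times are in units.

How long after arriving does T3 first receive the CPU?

Timeline: | idle 0-2 | T1 2-3 | T3 3-4 | T1 4-5 | T3 5-6 | T2 6-7 | T1 7-8 | T4 8-9 | T3 9-10 | T2 10-11 | T1 11-12 | T4 12-13 | T3 13-14 | T2 14-15 | T1 15-16 | T4 16-17 | T3 17-18 | T2 18-19 | T1 19-20 | T4 20-21 | T3 21-22 | T2 22-23 | T3 23-24 |
Completion: T1=20  T2=23  T3=24  T4=21
Turnaround (C−A): T1=18  T2=18  T3=22  T4=15
Response(T3) = first start − arrival = 3 − 2 = 1

1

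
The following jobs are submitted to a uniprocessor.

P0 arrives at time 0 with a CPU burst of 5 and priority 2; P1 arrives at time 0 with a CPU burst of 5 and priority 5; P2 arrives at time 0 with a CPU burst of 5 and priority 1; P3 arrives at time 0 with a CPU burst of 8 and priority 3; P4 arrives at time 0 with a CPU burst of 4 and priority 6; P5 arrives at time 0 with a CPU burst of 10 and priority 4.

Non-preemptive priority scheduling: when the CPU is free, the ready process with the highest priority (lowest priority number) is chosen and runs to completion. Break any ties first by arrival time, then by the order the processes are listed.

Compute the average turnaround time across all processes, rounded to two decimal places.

Schedule: | P2 0-5 | P0 5-10 | P3 10-18 | P5 18-28 | P1 28-33 | P4 33-37 |
Completion: P0=10  P1=33  P2=5  P3=18  P4=37  P5=28
Turnaround times: P0=10, P1=33, P2=5, P3=18, P4=37, P5=28
Average turnaround = (10+33+5+18+37+28) / 6 = 131/6 = 21.83

21.83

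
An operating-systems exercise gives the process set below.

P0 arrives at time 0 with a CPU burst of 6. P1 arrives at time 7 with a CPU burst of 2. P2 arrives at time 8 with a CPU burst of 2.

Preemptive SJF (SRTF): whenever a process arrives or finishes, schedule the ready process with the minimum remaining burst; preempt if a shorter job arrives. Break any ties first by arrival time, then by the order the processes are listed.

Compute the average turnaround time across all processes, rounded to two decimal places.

3.67

Gantt: | P0 0-6 | idle 6-7 | P1 7-9 | P2 9-11 |
Completion: P0=6  P1=9  P2=11
Turnaround (C−A): P0=6  P1=2  P2=3
Turnaround times: P0=6, P1=2, P2=3
Average turnaround = (6+2+3) / 3 = 11/3 = 3.67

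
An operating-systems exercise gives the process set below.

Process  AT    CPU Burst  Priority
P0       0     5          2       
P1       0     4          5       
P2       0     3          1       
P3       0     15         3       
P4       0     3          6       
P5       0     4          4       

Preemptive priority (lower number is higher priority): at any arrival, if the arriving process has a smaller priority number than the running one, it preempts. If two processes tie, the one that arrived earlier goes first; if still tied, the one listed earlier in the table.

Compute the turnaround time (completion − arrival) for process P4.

34

Timeline: | P2 0-3 | P0 3-8 | P3 8-23 | P5 23-27 | P1 27-31 | P4 31-34 |
Completion: P0=8  P1=31  P2=3  P3=23  P4=34  P5=27
Turnaround (C−A): P0=8  P1=31  P2=3  P3=23  P4=34  P5=27
Turnaround(P4) = completion − arrival = 34 − 0 = 34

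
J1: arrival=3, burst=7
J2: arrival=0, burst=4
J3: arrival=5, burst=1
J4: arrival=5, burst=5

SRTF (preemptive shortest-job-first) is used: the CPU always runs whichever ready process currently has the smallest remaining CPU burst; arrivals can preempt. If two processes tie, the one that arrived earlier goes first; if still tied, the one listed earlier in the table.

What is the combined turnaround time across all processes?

25

Gantt: | J2 0-4 | J1 4-5 | J3 5-6 | J4 6-11 | J1 11-17 |
Completion: J1=17  J2=4  J3=6  J4=11
Turnaround (C−A): J1=14  J2=4  J3=1  J4=6
Turnaround = completion − arrival: J1=14, J2=4, J3=1, J4=6
Total turnaround = 14 + 4 + 1 + 6 = 25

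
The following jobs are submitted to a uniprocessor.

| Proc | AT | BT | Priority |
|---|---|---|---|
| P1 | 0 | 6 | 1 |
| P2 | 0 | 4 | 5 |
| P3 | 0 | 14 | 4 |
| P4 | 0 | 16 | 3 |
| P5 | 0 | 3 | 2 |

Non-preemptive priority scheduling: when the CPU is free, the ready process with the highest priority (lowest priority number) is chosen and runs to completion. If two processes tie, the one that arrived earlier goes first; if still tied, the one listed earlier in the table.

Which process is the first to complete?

Schedule: | P1 0-6 | P5 6-9 | P4 9-25 | P3 25-39 | P2 39-43 |
Completion: P1=6  P2=43  P3=39  P4=25  P5=9
Finish order: P1 → P5 → P4 → P3 → P2

P1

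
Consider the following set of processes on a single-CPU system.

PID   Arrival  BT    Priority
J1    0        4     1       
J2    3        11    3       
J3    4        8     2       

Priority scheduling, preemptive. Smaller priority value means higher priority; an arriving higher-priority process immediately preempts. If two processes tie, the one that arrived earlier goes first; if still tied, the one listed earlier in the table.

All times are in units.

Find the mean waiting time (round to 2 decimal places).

Gantt: | J1 0-4 | J3 4-12 | J2 12-23 |
Completion: J1=4  J2=23  J3=12
Turnaround (C−A): J1=4  J2=20  J3=8
Waiting times: J1=0, J2=9, J3=0
Average waiting = (0+9+0) / 3 = 9/3 = 3.00

3.00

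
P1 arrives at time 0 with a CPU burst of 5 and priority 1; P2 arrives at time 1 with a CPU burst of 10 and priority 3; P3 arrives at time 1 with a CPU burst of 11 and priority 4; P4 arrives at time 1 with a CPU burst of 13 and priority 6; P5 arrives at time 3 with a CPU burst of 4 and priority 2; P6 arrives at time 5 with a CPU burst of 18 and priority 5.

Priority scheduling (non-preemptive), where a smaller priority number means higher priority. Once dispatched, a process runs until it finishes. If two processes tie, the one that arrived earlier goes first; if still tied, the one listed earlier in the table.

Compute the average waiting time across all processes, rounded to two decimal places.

16.67

Gantt: | P1 0-5 | P5 5-9 | P2 9-19 | P3 19-30 | P6 30-48 | P4 48-61 |
Completion: P1=5  P2=19  P3=30  P4=61  P5=9  P6=48
Waiting times: P1=0, P2=8, P3=18, P4=47, P5=2, P6=25
Average waiting = (0+8+18+47+2+25) / 6 = 100/6 = 16.67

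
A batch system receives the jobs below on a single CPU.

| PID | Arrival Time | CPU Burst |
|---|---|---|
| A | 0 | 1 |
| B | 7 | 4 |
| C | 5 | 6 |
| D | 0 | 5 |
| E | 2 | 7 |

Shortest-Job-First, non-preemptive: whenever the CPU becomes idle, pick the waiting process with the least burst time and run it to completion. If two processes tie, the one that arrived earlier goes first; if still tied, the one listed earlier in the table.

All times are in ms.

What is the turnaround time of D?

Timeline: | A 0-1 | D 1-6 | C 6-12 | B 12-16 | E 16-23 |
Completion: A=1  B=16  C=12  D=6  E=23
Turnaround(D) = completion − arrival = 6 − 0 = 6

6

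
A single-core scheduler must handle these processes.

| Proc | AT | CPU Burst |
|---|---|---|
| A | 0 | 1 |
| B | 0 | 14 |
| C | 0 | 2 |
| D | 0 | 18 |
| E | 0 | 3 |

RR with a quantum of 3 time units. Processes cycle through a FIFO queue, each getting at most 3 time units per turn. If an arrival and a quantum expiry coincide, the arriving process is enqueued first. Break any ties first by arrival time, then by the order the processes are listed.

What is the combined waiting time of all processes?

Timeline: | A 0-1 | B 1-4 | C 4-6 | D 6-9 | E 9-12 | B 12-15 | D 15-18 | B 18-21 | D 21-24 | B 24-27 | D 27-30 | B 30-32 | D 32-38 |
Completion: A=1  B=32  C=6  D=38  E=12
Turnaround (C−A): A=1  B=32  C=6  D=38  E=12
Waiting = turnaround − burst: A=0, B=18, C=4, D=20, E=9
Total waiting = 0 + 18 + 4 + 20 + 9 = 51

51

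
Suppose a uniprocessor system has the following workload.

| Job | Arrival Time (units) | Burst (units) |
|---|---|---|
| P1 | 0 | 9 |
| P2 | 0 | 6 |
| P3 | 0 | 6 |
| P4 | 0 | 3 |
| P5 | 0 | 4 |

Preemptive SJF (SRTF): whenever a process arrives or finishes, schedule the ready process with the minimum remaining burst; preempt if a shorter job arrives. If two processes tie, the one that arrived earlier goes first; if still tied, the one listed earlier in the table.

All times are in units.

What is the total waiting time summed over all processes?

42

Schedule: | P4 0-3 | P5 3-7 | P2 7-13 | P3 13-19 | P1 19-28 |
Completion: P1=28  P2=13  P3=19  P4=3  P5=7
Turnaround (C−A): P1=28  P2=13  P3=19  P4=3  P5=7
Waiting = turnaround − burst: P1=19, P2=7, P3=13, P4=0, P5=3
Total waiting = 19 + 7 + 13 + 0 + 3 = 42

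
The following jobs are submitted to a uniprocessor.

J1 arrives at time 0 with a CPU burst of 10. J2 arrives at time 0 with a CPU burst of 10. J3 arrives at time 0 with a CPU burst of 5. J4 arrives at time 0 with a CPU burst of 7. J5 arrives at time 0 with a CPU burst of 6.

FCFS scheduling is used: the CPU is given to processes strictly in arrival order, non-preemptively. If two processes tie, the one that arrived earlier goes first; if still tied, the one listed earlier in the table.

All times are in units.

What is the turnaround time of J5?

38

Schedule: | J1 0-10 | J2 10-20 | J3 20-25 | J4 25-32 | J5 32-38 |
Completion: J1=10  J2=20  J3=25  J4=32  J5=38
Turnaround (C−A): J1=10  J2=20  J3=25  J4=32  J5=38
Turnaround(J5) = completion − arrival = 38 − 0 = 38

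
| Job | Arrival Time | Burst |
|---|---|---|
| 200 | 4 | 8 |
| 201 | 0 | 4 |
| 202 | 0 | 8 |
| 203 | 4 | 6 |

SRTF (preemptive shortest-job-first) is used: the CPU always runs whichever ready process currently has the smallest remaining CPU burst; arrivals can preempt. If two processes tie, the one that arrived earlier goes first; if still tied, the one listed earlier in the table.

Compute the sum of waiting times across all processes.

Gantt: | 201 0-4 | 203 4-10 | 202 10-18 | 200 18-26 |
Completion: 200=26  201=4  202=18  203=10
Waiting = turnaround − burst: 200=14, 201=0, 202=10, 203=0
Total waiting = 14 + 0 + 10 + 0 = 24

24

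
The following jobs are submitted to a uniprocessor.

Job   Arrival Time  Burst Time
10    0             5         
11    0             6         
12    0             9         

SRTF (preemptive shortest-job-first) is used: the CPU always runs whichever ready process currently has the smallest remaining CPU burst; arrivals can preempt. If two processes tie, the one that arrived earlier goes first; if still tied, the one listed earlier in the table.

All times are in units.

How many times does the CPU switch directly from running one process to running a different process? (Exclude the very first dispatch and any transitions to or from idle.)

Schedule: | 10 0-5 | 11 5-11 | 12 11-20 |
Completion: 10=5  11=11  12=20

2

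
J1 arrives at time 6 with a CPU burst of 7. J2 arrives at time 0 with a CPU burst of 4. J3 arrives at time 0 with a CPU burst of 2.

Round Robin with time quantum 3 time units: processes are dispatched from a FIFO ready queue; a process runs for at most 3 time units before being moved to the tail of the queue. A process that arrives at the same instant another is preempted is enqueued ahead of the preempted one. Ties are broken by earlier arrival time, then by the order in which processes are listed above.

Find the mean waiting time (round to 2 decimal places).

1.67

Gantt: | J2 0-3 | J3 3-5 | J2 5-6 | J1 6-13 |
Completion: J1=13  J2=6  J3=5
Turnaround (C−A): J1=7  J2=6  J3=5
Waiting times: J1=0, J2=2, J3=3
Average waiting = (0+2+3) / 3 = 5/3 = 1.67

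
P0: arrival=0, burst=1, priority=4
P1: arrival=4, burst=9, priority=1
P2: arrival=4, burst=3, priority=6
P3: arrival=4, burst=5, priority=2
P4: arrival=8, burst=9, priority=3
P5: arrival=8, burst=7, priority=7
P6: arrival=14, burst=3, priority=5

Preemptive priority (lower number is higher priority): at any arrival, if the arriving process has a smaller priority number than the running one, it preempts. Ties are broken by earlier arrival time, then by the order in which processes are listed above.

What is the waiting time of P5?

Schedule: | P0 0-1 | idle 1-4 | P1 4-13 | P3 13-18 | P4 18-27 | P6 27-30 | P2 30-33 | P5 33-40 |
Completion: P0=1  P1=13  P2=33  P3=18  P4=27  P5=40  P6=30
Turnaround (C−A): P0=1  P1=9  P2=29  P3=14  P4=19  P5=32  P6=16
Waiting(P5) = turnaround − burst = 32 − 7 = 25

25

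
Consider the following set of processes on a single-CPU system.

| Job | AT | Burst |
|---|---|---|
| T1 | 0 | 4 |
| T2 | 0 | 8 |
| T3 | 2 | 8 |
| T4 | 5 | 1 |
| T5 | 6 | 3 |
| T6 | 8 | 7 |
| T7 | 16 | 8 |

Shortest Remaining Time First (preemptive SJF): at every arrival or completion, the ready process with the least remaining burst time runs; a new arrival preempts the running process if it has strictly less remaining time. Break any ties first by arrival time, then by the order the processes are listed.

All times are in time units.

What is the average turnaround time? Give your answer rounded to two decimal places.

Gantt: | T1 0-4 | T2 4-5 | T4 5-6 | T5 6-9 | T2 9-16 | T6 16-23 | T3 23-31 | T7 31-39 |
Completion: T1=4  T2=16  T3=31  T4=6  T5=9  T6=23  T7=39
Turnaround times: T1=4, T2=16, T3=29, T4=1, T5=3, T6=15, T7=23
Average turnaround = (4+16+29+1+3+15+23) / 7 = 91/7 = 13.00

13.00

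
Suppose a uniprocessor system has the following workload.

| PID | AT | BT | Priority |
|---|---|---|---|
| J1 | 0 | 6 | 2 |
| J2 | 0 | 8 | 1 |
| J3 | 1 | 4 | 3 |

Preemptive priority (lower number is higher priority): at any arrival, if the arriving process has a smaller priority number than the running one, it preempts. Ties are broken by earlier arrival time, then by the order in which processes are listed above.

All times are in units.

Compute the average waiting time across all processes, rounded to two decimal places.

7.00

Schedule: | J2 0-8 | J1 8-14 | J3 14-18 |
Completion: J1=14  J2=8  J3=18
Waiting times: J1=8, J2=0, J3=13
Average waiting = (8+0+13) / 3 = 21/3 = 7.00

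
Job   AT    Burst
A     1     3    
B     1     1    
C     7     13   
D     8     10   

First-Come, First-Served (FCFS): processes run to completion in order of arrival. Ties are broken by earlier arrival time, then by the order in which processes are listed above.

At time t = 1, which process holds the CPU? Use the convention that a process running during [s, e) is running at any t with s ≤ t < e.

A

Schedule: | idle 0-1 | A 1-4 | B 4-5 | idle 5-7 | C 7-20 | D 20-30 |
Completion: A=4  B=5  C=20  D=30
Turnaround (C−A): A=3  B=4  C=13  D=22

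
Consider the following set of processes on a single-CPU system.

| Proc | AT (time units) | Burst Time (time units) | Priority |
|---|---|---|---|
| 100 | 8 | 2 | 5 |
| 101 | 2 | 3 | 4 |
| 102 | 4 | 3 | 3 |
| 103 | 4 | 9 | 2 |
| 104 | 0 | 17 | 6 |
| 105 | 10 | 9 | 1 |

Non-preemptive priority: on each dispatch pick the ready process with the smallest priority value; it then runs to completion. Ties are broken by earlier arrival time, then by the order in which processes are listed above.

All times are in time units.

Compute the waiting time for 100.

33

Timeline: | 104 0-17 | 105 17-26 | 103 26-35 | 102 35-38 | 101 38-41 | 100 41-43 |
Completion: 100=43  101=41  102=38  103=35  104=17  105=26
Turnaround (C−A): 100=35  101=39  102=34  103=31  104=17  105=16
Waiting(100) = turnaround − burst = 35 − 2 = 33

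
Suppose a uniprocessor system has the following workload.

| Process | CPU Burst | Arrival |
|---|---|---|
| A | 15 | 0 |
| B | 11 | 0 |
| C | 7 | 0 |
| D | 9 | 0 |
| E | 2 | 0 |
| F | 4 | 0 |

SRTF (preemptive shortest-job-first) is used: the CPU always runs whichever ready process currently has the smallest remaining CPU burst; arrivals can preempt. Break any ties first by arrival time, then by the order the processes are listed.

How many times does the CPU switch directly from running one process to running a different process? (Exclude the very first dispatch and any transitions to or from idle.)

Gantt: | E 0-2 | F 2-6 | C 6-13 | D 13-22 | B 22-33 | A 33-48 |
Completion: A=48  B=33  C=13  D=22  E=2  F=6

5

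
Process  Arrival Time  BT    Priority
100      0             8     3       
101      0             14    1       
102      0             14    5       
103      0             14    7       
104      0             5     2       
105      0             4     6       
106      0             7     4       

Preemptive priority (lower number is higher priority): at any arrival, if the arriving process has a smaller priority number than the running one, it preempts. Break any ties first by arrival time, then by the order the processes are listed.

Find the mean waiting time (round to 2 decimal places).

Gantt: | 101 0-14 | 104 14-19 | 100 19-27 | 106 27-34 | 102 34-48 | 105 48-52 | 103 52-66 |
Completion: 100=27  101=14  102=48  103=66  104=19  105=52  106=34
Waiting times: 100=19, 101=0, 102=34, 103=52, 104=14, 105=48, 106=27
Average waiting = (19+0+34+52+14+48+27) / 7 = 194/7 = 27.71

27.71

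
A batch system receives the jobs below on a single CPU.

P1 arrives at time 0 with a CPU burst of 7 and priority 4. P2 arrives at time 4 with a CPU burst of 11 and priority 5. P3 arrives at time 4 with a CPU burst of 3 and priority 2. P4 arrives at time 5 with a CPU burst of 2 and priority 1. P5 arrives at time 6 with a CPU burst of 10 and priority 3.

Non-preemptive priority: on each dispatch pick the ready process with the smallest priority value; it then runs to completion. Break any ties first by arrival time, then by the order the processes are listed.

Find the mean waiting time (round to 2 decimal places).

6.20

Gantt: | P1 0-7 | P4 7-9 | P3 9-12 | P5 12-22 | P2 22-33 |
Completion: P1=7  P2=33  P3=12  P4=9  P5=22
Waiting times: P1=0, P2=18, P3=5, P4=2, P5=6
Average waiting = (0+18+5+2+6) / 5 = 31/5 = 6.20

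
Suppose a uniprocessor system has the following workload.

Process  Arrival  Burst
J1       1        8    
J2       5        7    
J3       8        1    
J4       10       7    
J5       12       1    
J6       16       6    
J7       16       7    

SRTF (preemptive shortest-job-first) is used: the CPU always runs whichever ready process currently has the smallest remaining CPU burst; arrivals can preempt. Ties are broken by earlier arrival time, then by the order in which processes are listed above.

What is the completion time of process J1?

9

Timeline: | idle 0-1 | J1 1-9 | J3 9-10 | J2 10-12 | J5 12-13 | J2 13-18 | J6 18-24 | J4 24-31 | J7 31-38 |
Completion: J1=9  J2=18  J3=10  J4=31  J5=13  J6=24  J7=38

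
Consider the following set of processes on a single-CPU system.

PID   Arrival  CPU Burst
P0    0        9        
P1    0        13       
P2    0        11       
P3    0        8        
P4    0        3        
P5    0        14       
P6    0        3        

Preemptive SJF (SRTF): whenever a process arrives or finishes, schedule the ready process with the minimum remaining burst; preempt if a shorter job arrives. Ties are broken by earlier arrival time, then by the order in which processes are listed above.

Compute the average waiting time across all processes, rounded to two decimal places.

Timeline: | P4 0-3 | P6 3-6 | P3 6-14 | P0 14-23 | P2 23-34 | P1 34-47 | P5 47-61 |
Completion: P0=23  P1=47  P2=34  P3=14  P4=3  P5=61  P6=6
Turnaround (C−A): P0=23  P1=47  P2=34  P3=14  P4=3  P5=61  P6=6
Waiting times: P0=14, P1=34, P2=23, P3=6, P4=0, P5=47, P6=3
Average waiting = (14+34+23+6+0+47+3) / 7 = 127/7 = 18.14

18.14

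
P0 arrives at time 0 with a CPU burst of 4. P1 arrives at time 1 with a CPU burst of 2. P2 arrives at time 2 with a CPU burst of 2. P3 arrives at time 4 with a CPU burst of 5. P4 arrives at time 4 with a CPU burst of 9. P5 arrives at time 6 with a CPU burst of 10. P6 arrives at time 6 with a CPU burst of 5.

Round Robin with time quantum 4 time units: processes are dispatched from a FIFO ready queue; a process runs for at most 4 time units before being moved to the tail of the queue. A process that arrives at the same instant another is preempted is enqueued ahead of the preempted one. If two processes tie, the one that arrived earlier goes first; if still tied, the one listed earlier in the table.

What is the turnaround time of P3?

Schedule: | P0 0-4 | P1 4-6 | P2 6-8 | P3 8-12 | P4 12-16 | P5 16-20 | P6 20-24 | P3 24-25 | P4 25-29 | P5 29-33 | P6 33-34 | P4 34-35 | P5 35-37 |
Completion: P0=4  P1=6  P2=8  P3=25  P4=35  P5=37  P6=34
Turnaround (C−A): P0=4  P1=5  P2=6  P3=21  P4=31  P5=31  P6=28
Turnaround(P3) = completion − arrival = 25 − 4 = 21

21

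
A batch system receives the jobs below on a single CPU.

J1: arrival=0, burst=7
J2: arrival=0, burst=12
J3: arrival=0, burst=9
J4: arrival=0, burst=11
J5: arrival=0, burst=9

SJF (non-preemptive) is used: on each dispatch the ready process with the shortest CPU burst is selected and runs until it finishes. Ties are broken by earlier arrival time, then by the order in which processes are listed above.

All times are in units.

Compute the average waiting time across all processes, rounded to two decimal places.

16.80

Timeline: | J1 0-7 | J3 7-16 | J5 16-25 | J4 25-36 | J2 36-48 |
Completion: J1=7  J2=48  J3=16  J4=36  J5=25
Waiting times: J1=0, J2=36, J3=7, J4=25, J5=16
Average waiting = (0+36+7+25+16) / 5 = 84/5 = 16.80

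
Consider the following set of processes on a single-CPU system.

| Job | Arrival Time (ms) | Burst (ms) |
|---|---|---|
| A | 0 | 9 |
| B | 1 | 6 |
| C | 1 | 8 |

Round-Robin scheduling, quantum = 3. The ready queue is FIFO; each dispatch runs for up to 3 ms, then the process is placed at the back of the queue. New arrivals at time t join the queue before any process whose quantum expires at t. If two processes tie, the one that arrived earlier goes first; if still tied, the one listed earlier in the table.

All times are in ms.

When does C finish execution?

23

Timeline: | A 0-3 | B 3-6 | C 6-9 | A 9-12 | B 12-15 | C 15-18 | A 18-21 | C 21-23 |
Completion: A=21  B=15  C=23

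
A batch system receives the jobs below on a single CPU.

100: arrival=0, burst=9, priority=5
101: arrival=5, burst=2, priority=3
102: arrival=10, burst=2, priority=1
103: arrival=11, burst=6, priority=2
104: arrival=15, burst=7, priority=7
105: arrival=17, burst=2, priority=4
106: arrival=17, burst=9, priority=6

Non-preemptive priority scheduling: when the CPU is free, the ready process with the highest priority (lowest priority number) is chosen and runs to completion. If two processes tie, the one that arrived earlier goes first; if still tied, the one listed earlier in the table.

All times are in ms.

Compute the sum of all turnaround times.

Timeline: | 100 0-9 | 101 9-11 | 102 11-13 | 103 13-19 | 105 19-21 | 106 21-30 | 104 30-37 |
Completion: 100=9  101=11  102=13  103=19  104=37  105=21  106=30
Turnaround (C−A): 100=9  101=6  102=3  103=8  104=22  105=4  106=13
Turnaround = completion − arrival: 100=9, 101=6, 102=3, 103=8, 104=22, 105=4, 106=13
Total turnaround = 9 + 6 + 3 + 8 + 22 + 4 + 13 = 65

65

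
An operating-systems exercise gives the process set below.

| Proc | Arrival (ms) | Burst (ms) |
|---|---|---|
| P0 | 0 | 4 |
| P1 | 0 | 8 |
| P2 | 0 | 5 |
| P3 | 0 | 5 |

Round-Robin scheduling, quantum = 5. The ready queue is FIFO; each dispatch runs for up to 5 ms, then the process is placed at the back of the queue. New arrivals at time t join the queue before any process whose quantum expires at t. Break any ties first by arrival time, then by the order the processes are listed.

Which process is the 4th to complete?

Schedule: | P0 0-4 | P1 4-9 | P2 9-14 | P3 14-19 | P1 19-22 |
Completion: P0=4  P1=22  P2=14  P3=19
Finish order: P0 → P2 → P3 → P1

P1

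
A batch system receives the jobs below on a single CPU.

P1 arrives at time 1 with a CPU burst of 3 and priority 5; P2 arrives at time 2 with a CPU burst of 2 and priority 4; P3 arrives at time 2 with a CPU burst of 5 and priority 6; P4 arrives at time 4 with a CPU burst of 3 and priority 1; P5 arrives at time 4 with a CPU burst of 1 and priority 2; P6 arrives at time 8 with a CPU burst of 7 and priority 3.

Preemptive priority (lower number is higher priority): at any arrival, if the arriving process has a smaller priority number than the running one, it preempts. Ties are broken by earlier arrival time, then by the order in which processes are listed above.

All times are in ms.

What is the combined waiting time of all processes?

31

Gantt: | idle 0-1 | P1 1-2 | P2 2-4 | P4 4-7 | P5 7-8 | P6 8-15 | P1 15-17 | P3 17-22 |
Completion: P1=17  P2=4  P3=22  P4=7  P5=8  P6=15
Turnaround (C−A): P1=16  P2=2  P3=20  P4=3  P5=4  P6=7
Waiting = turnaround − burst: P1=13, P2=0, P3=15, P4=0, P5=3, P6=0
Total waiting = 13 + 0 + 15 + 0 + 3 + 0 = 31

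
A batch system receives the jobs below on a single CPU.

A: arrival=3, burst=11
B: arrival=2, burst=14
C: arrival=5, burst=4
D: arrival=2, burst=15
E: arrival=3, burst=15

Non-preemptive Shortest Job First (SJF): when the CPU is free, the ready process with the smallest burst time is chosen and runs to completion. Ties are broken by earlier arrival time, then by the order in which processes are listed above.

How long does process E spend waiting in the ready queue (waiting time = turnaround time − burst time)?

Schedule: | idle 0-2 | B 2-16 | C 16-20 | A 20-31 | D 31-46 | E 46-61 |
Completion: A=31  B=16  C=20  D=46  E=61
Turnaround (C−A): A=28  B=14  C=15  D=44  E=58
Waiting(E) = turnaround − burst = 58 − 15 = 43

43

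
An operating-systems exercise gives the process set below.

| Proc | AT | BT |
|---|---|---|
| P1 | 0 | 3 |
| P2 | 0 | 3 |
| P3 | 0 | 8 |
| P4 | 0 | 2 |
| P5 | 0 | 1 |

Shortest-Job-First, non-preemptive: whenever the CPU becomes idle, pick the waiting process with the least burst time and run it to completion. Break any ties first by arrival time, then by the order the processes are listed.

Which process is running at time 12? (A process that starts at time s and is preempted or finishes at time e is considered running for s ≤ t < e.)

P3

Timeline: | P5 0-1 | P4 1-3 | P1 3-6 | P2 6-9 | P3 9-17 |
Completion: P1=6  P2=9  P3=17  P4=3  P5=1
Turnaround (C−A): P1=6  P2=9  P3=17  P4=3  P5=1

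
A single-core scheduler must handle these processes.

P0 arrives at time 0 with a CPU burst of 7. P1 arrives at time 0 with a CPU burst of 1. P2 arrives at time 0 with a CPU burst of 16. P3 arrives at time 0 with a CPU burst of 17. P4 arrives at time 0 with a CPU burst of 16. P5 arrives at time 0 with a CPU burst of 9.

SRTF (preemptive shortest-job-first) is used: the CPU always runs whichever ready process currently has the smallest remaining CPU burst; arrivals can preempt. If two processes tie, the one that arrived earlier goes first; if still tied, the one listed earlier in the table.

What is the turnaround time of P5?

17

Gantt: | P1 0-1 | P0 1-8 | P5 8-17 | P2 17-33 | P4 33-49 | P3 49-66 |
Completion: P0=8  P1=1  P2=33  P3=66  P4=49  P5=17
Turnaround (C−A): P0=8  P1=1  P2=33  P3=66  P4=49  P5=17
Turnaround(P5) = completion − arrival = 17 − 0 = 17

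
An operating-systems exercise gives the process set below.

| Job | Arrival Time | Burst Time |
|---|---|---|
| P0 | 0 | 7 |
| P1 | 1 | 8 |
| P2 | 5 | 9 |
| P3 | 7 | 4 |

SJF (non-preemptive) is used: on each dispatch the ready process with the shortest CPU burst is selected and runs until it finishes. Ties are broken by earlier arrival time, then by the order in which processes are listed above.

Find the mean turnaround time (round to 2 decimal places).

13.00

Gantt: | P0 0-7 | P3 7-11 | P1 11-19 | P2 19-28 |
Completion: P0=7  P1=19  P2=28  P3=11
Turnaround times: P0=7, P1=18, P2=23, P3=4
Average turnaround = (7+18+23+4) / 4 = 52/4 = 13.00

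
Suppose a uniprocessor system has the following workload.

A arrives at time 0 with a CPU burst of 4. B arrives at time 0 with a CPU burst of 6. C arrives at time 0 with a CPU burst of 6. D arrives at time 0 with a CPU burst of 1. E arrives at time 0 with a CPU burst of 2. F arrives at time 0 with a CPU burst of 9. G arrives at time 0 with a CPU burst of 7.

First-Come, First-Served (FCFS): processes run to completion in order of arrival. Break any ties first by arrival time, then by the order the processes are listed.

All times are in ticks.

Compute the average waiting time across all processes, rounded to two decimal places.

Gantt: | A 0-4 | B 4-10 | C 10-16 | D 16-17 | E 17-19 | F 19-28 | G 28-35 |
Completion: A=4  B=10  C=16  D=17  E=19  F=28  G=35
Waiting times: A=0, B=4, C=10, D=16, E=17, F=19, G=28
Average waiting = (0+4+10+16+17+19+28) / 7 = 94/7 = 13.43

13.43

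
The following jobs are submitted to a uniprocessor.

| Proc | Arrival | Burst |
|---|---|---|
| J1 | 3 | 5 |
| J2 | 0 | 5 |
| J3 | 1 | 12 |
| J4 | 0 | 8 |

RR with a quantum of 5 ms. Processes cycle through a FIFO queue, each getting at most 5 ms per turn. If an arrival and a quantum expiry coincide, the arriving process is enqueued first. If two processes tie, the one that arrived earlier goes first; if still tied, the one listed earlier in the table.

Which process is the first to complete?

J2

Gantt: | J2 0-5 | J4 5-10 | J3 10-15 | J1 15-20 | J4 20-23 | J3 23-30 |
Completion: J1=20  J2=5  J3=30  J4=23
Turnaround (C−A): J1=17  J2=5  J3=29  J4=23
Finish order: J2 → J1 → J4 → J3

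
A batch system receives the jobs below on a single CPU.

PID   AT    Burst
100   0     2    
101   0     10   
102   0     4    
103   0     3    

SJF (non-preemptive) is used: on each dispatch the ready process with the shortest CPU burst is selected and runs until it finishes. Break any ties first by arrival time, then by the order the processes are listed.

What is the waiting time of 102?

5

Schedule: | 100 0-2 | 103 2-5 | 102 5-9 | 101 9-19 |
Completion: 100=2  101=19  102=9  103=5
Turnaround (C−A): 100=2  101=19  102=9  103=5
Waiting(102) = turnaround − burst = 9 − 4 = 5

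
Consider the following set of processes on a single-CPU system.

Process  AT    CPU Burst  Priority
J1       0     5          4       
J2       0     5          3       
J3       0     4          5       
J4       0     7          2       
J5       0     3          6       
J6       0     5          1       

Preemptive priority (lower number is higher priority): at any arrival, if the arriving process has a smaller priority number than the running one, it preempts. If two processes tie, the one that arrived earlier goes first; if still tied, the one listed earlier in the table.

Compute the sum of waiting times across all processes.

82

Timeline: | J6 0-5 | J4 5-12 | J2 12-17 | J1 17-22 | J3 22-26 | J5 26-29 |
Completion: J1=22  J2=17  J3=26  J4=12  J5=29  J6=5
Turnaround (C−A): J1=22  J2=17  J3=26  J4=12  J5=29  J6=5
Waiting = turnaround − burst: J1=17, J2=12, J3=22, J4=5, J5=26, J6=0
Total waiting = 17 + 12 + 22 + 5 + 26 + 0 = 82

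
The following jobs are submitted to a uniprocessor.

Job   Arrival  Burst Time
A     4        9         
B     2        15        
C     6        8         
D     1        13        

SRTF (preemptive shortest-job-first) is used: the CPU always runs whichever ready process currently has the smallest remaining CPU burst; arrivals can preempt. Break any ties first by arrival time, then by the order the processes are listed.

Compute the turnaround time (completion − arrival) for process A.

9

Timeline: | idle 0-1 | D 1-4 | A 4-13 | C 13-21 | D 21-31 | B 31-46 |
Completion: A=13  B=46  C=21  D=31
Turnaround (C−A): A=9  B=44  C=15  D=30
Turnaround(A) = completion − arrival = 13 − 4 = 9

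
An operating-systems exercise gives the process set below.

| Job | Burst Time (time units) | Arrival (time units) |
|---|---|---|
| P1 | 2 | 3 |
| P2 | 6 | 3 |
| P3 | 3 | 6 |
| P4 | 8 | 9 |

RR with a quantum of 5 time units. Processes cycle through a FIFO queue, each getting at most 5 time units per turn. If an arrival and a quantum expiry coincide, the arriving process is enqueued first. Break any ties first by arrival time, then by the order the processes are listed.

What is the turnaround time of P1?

Timeline: | idle 0-3 | P1 3-5 | P2 5-10 | P3 10-13 | P4 13-18 | P2 18-19 | P4 19-22 |
Completion: P1=5  P2=19  P3=13  P4=22
Turnaround(P1) = completion − arrival = 5 − 3 = 2

2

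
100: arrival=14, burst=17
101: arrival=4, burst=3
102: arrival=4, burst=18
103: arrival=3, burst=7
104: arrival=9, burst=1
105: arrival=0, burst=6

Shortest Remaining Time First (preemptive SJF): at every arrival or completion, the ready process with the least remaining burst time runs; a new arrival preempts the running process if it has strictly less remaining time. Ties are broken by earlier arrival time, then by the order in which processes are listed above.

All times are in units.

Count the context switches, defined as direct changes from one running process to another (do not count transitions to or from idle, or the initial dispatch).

Timeline: | 105 0-6 | 101 6-9 | 104 9-10 | 103 10-17 | 100 17-34 | 102 34-52 |
Completion: 100=34  101=9  102=52  103=17  104=10  105=6
Turnaround (C−A): 100=20  101=5  102=48  103=14  104=1  105=6

5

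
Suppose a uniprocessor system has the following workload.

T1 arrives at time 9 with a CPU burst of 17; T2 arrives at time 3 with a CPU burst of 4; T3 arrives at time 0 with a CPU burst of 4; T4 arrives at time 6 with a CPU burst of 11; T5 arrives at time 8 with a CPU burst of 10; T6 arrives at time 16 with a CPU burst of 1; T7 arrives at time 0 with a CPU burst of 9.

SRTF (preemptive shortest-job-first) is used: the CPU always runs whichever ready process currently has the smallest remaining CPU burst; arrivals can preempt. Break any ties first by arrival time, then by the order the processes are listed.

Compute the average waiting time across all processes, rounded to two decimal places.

Timeline: | T3 0-4 | T2 4-8 | T7 8-17 | T6 17-18 | T5 18-28 | T4 28-39 | T1 39-56 |
Completion: T1=56  T2=8  T3=4  T4=39  T5=28  T6=18  T7=17
Waiting times: T1=30, T2=1, T3=0, T4=22, T5=10, T6=1, T7=8
Average waiting = (30+1+0+22+10+1+8) / 7 = 72/7 = 10.29

10.29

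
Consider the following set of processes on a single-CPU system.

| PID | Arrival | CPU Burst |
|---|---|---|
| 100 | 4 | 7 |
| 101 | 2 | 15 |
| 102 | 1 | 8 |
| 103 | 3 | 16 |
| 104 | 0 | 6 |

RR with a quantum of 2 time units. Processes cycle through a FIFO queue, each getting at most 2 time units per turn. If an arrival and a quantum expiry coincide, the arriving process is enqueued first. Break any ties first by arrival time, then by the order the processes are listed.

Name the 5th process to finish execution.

Gantt: | 104 0-2 | 102 2-4 | 101 4-6 | 104 6-8 | 103 8-10 | 100 10-12 | 102 12-14 | 101 14-16 | 104 16-18 | 103 18-20 | 100 20-22 | 102 22-24 | 101 24-26 | 103 26-28 | 100 28-30 | 102 30-32 | 101 32-34 | 103 34-36 | 100 36-37 | 101 37-39 | 103 39-41 | 101 41-43 | 103 43-45 | 101 45-47 | 103 47-49 | 101 49-50 | 103 50-52 |
Completion: 100=37  101=50  102=32  103=52  104=18
Finish order: 104 → 102 → 100 → 101 → 103

103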